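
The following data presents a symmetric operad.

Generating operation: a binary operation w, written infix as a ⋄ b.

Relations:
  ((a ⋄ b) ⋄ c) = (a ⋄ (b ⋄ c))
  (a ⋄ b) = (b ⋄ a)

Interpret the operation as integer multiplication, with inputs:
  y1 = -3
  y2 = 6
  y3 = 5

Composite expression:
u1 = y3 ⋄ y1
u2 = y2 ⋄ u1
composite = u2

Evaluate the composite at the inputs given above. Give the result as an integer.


-90

(y3 ⋄ y1) = -15
(y2 ⋄ (y3 ⋄ y1)) = -90


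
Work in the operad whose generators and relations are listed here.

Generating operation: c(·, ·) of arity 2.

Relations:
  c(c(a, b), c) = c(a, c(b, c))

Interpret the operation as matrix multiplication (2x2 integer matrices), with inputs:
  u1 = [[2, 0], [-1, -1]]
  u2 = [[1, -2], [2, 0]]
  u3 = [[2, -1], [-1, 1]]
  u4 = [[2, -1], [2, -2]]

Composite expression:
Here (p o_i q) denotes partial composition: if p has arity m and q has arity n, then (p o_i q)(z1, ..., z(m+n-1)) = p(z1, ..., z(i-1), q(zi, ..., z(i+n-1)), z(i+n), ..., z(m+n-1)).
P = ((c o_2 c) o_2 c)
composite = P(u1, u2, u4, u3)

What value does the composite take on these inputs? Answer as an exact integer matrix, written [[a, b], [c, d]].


[[-14, 10], [-3, 1]]

c(u2, u4) = [[-2, 3], [4, -2]]
c(c(u2, u4), u3) = [[-7, 5], [10, -6]]
c(u1, c(c(u2, u4), u3)) = [[-14, 10], [-3, 1]]


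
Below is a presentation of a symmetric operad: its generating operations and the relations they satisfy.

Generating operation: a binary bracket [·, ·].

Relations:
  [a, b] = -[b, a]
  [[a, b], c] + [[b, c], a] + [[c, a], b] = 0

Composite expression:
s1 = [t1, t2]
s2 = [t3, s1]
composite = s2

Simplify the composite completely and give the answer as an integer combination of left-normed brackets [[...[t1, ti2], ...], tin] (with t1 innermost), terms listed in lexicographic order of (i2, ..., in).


-[[t1, t2], t3]

Left-normed coefficients sit on the t1-initial expansion words.
Composite bracket: [t3, [t1, t2]]
Each bracket splits as ab - ba, giving 4 signed words (2^2 = 4).
Keep just the words that open with t1:
  sign of t1t2t3 is -1, so it contributes -[[t1, t2], t3]


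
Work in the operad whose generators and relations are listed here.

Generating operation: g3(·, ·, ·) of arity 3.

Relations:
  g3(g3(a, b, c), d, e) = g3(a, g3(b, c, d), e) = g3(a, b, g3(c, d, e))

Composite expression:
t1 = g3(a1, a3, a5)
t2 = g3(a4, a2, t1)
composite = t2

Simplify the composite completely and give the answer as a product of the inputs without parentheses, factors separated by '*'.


Under associativity of g3, the answer is the a's in reading order.
g3(a1, a3, a5) flattens to a1 * a3 * a5
g3(a4, a2, g3(a1, a3, a5)) flattens to a4 * a2 * a1 * a3 * a5

a4 * a2 * a1 * a3 * a5


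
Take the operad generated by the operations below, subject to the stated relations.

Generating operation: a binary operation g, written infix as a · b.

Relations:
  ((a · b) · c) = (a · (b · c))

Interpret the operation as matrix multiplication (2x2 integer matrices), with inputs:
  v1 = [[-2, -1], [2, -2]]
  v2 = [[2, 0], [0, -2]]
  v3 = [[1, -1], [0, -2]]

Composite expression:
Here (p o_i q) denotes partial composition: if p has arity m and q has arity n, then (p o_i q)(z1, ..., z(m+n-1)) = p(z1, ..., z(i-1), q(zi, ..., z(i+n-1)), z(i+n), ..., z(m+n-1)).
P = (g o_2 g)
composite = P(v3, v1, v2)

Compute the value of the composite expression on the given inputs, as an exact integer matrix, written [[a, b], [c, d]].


(v1 · v2) = [[-4, 2], [4, 4]]
(v3 · (v1 · v2)) = [[-8, -2], [-8, -8]]

[[-8, -2], [-8, -8]]


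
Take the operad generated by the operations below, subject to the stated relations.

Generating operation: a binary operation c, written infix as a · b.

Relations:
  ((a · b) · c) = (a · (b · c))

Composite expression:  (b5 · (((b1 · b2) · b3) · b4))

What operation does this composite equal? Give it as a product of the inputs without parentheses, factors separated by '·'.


Associativity of c dissolves the nesting; only the b-input order survives.
(b1 · b2) flattens to b1 · b2
((b1 · b2) · b3) flattens to b1 · b2 · b3
(((b1 · b2) · b3) · b4) flattens to b1 · b2 · b3 · b4
(b5 · (((b1 · b2) · b3) · b4)) flattens to b5 · b1 · b2 · b3 · b4

b5 · b1 · b2 · b3 · b4


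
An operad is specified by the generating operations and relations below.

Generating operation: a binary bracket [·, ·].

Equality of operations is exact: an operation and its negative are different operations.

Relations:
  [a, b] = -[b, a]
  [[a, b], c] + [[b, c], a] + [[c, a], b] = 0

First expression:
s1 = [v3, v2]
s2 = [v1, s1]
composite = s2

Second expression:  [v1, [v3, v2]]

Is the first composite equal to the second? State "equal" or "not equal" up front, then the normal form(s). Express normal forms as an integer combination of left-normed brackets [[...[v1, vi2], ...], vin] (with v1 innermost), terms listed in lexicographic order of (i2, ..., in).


Reducing the first expression gives -[[v1, v2], v3] + [[v1, v3], v2]
Reducing the second expression gives -[[v1, v2], v3] + [[v1, v3], v2]
One common form — equal.

equal; both compose to -[[v1, v2], v3] + [[v1, v3], v2]


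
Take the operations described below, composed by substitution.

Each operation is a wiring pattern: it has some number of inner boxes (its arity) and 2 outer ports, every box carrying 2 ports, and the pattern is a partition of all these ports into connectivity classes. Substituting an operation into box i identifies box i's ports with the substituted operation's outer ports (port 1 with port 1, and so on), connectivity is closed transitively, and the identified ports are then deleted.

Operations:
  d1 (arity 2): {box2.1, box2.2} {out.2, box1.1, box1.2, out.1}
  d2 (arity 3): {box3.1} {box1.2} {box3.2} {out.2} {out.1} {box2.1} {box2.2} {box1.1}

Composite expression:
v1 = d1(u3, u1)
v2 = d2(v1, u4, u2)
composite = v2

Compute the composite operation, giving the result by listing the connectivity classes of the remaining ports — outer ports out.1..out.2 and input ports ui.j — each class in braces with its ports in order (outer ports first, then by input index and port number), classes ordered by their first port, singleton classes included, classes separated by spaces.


Substituting into d2 glues patterns; closure does the rest.
composing d1 on (u3, u1), with out.j its own outer ports: {out.1, out.2, u3.1, u3.2} {u1.1, u1.2}
composing d2 on (u3, u1, u4, u2), with out.j its own outer ports: {out.1} {out.2} {u1.1, u1.2} {u2.1} {u2.2} {u3.1, u3.2} {u4.1} {u4.2}

{out.1} {out.2} {u1.1, u1.2} {u2.1} {u2.2} {u3.1, u3.2} {u4.1} {u4.2}


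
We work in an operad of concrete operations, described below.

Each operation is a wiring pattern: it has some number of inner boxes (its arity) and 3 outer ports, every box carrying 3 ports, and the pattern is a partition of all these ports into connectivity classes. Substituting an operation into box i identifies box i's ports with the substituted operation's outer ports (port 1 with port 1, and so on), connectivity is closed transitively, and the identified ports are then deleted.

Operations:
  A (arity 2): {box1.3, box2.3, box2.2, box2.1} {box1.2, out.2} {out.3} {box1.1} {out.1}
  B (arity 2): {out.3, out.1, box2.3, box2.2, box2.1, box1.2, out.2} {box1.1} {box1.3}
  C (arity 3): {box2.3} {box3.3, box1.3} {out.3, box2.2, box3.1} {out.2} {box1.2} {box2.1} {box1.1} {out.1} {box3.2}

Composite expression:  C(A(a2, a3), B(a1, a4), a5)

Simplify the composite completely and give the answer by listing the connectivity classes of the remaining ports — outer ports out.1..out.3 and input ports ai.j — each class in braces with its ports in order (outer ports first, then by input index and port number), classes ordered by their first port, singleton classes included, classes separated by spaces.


{out.1} {out.2} {out.3, a1.2, a4.1, a4.2, a4.3, a5.1} {a1.1} {a1.3} {a2.1} {a2.2} {a2.3, a3.1, a3.2, a3.3} {a5.2} {a5.3}

Treat the ports identified at C as solder joints: merge, then drop.
through A, on inputs (a2, a3): {out.1} {out.2, a2.2} {out.3} {a2.1} {a2.3, a3.1, a3.2, a3.3} (out.j = stage outer ports)
through B, on inputs (a1, a4): {out.1, out.2, out.3, a1.2, a4.1, a4.2, a4.3} {a1.1} {a1.3} (out.j = stage outer ports)
through C, on inputs (a2, a3, a1, a4, a5): {out.1} {out.2} {out.3, a1.2, a4.1, a4.2, a4.3, a5.1} {a1.1} {a1.3} {a2.1} {a2.2} {a2.3, a3.1, a3.2, a3.3} {a5.2} {a5.3} (out.j = stage outer ports)


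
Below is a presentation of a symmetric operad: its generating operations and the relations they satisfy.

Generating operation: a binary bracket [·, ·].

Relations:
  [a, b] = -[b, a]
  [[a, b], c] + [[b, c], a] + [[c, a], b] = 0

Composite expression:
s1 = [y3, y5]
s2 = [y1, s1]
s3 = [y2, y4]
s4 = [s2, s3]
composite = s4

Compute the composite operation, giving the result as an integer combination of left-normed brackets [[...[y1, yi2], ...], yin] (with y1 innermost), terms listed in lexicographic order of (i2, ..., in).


[[[[y1, y3], y5], y2], y4] - [[[[y1, y3], y5], y4], y2] - [[[[y1, y5], y3], y2], y4] + [[[[y1, y5], y3], y4], y2]

Skip Jacobi rewriting: expand, keep y1-initial words, read off terms.
Composite bracket: [[y1, [y3, y5]], [y2, y4]]
Each bracket splits as ab - ba, giving 16 signed words (2^4 = 16).
Coefficients come from the y1-initial words:
  from y1y3y5y2y4, sign +1: term +[[[[y1, y3], y5], y2], y4]
  from y1y3y5y4y2, sign -1: term -[[[[y1, y3], y5], y4], y2]
  from y1y5y3y2y4, sign -1: term -[[[[y1, y5], y3], y2], y4]
  from y1y5y3y4y2, sign +1: term +[[[[y1, y5], y3], y4], y2]


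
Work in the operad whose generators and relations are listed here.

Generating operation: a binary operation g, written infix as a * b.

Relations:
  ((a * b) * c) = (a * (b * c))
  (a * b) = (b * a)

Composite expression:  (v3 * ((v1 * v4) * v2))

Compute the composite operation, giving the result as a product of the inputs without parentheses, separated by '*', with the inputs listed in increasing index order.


v1 * v2 * v3 * v4


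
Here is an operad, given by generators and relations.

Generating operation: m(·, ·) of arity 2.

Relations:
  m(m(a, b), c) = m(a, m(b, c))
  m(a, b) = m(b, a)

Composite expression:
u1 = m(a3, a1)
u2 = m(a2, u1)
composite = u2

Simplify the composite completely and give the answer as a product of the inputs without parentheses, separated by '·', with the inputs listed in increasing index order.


a1 · a2 · a3

Reordering under m is free, so list the a-inputs canonically.
m(a3, a1) linearizes to a3 · a1
m(a2, m(a3, a1)) linearizes to a2 · a3 · a1
putting the inputs in ascending order: a1 · a2 · a3


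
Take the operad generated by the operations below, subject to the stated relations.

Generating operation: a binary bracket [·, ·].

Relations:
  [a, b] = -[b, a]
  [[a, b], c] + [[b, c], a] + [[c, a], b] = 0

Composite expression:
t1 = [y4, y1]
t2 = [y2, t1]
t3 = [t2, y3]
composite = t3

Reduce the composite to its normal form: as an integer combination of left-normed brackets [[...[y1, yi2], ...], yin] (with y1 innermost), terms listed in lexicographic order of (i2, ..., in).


Antisymmetry and Jacobi reduce to y1-anchored left-normed brackets.
Composite bracket: [[y2, [y4, y1]], y3]
Expanding via [a, b] = ab - ba: 8 signed words (2^3 = 8).
The y1-initial words carry the normal form:
  word y1y4y2y3 has sign +1, contributing +[[[y1, y4], y2], y3]

[[[y1, y4], y2], y3]


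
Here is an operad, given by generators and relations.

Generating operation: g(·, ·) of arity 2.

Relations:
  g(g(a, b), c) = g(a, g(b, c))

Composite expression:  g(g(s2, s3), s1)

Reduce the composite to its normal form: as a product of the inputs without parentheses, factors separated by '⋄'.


s2 ⋄ s3 ⋄ s1

The g-tree's shape is irrelevant; the s-reading-order decides.
g(s2, s3) unparenthesizes to s2 ⋄ s3
g(g(s2, s3), s1) unparenthesizes to s2 ⋄ s3 ⋄ s1


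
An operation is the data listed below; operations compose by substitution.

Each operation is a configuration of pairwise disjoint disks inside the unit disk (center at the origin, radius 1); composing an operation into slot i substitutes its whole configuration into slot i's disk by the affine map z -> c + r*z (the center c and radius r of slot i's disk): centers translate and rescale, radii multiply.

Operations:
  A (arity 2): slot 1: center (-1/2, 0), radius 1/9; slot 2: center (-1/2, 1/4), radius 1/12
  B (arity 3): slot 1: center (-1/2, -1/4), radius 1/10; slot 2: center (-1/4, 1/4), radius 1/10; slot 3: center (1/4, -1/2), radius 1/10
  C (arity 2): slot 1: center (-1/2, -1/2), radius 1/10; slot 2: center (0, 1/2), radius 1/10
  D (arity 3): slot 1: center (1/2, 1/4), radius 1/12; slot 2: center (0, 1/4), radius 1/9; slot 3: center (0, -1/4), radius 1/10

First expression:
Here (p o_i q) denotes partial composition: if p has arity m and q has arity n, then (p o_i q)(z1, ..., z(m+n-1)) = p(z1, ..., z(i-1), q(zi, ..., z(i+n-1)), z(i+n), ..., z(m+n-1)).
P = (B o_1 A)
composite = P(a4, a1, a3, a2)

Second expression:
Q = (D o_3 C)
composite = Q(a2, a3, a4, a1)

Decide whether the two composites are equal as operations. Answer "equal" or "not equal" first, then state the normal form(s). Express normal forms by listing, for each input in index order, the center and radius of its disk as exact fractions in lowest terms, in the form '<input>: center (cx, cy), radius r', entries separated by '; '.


not equal; the first gives a1: center (-11/20, -9/40), radius 1/120; a2: center (1/4, -1/2), radius 1/10; a3: center (-1/4, 1/4), radius 1/10; a4: center (-11/20, -1/4), radius 1/90 and the second a1: center (0, -1/5), radius 1/100; a2: center (1/2, 1/4), radius 1/12; a3: center (0, 1/4), radius 1/9; a4: center (-1/20, -3/10), radius 1/100


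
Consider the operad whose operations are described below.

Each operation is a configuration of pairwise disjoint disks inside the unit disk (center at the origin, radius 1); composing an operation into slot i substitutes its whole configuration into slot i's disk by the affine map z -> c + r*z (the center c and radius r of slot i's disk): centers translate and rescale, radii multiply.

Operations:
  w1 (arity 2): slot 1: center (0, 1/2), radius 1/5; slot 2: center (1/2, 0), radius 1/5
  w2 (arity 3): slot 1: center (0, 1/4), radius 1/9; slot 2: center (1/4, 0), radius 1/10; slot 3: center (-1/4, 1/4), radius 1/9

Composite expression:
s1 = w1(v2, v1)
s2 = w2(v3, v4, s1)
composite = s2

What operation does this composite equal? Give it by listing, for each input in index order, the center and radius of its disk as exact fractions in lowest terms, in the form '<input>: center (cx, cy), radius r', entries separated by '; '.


v1: center (-7/36, 1/4), radius 1/45; v2: center (-1/4, 11/36), radius 1/45; v3: center (0, 1/4), radius 1/9; v4: center (1/4, 0), radius 1/10

Below w2, radii multiply path by path; the v-disk centers shift.
input v3: composing its 1 substitution step yields center (0, 1/4), radius 1/9
input v4: composing its 1 substitution step yields center (1/4, 0), radius 1/10
input v2: composing its 2 substitution steps yields center (-1/4, 11/36), radius 1/45
input v1: composing its 2 substitution steps yields center (-7/36, 1/4), radius 1/45


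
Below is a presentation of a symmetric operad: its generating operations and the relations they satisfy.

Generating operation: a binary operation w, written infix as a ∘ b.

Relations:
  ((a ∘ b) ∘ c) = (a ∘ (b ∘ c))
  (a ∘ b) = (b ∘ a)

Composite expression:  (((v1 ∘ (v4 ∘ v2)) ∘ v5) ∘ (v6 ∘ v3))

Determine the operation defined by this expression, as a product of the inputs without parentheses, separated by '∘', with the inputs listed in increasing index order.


v1 ∘ v2 ∘ v3 ∘ v4 ∘ v5 ∘ v6

Both nesting and order wash out for w; what remains is which v's occur.
(v4 ∘ v2) collapses to v4 ∘ v2
(v1 ∘ (v4 ∘ v2)) collapses to v1 ∘ v4 ∘ v2
((v1 ∘ (v4 ∘ v2)) ∘ v5) collapses to v1 ∘ v4 ∘ v2 ∘ v5
(v6 ∘ v3) collapses to v6 ∘ v3
(((v1 ∘ (v4 ∘ v2)) ∘ v5) ∘ (v6 ∘ v3)) collapses to v1 ∘ v4 ∘ v2 ∘ v5 ∘ v6 ∘ v3
putting the inputs in ascending order: v1 ∘ v2 ∘ v3 ∘ v4 ∘ v5 ∘ v6


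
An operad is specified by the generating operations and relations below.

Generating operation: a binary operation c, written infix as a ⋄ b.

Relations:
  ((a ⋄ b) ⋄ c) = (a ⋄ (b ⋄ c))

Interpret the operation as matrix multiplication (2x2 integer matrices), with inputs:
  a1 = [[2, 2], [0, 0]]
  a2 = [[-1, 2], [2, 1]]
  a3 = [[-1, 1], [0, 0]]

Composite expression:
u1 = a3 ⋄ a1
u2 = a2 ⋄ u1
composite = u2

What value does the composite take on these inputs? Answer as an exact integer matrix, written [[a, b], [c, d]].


[[2, 2], [-4, -4]]

(a3 ⋄ a1) = [[-2, -2], [0, 0]]
(a2 ⋄ (a3 ⋄ a1)) = [[2, 2], [-4, -4]]


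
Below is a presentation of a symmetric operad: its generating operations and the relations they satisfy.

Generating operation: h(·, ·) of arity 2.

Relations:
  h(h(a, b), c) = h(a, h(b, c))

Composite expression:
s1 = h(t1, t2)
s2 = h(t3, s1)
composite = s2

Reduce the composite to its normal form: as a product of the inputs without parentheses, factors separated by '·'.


All parenthesizations of h agree; list the t-inputs left to right.
h(t1, t2) spells out as t1 · t2
h(t3, h(t1, t2)) spells out as t3 · t1 · t2

t3 · t1 · t2


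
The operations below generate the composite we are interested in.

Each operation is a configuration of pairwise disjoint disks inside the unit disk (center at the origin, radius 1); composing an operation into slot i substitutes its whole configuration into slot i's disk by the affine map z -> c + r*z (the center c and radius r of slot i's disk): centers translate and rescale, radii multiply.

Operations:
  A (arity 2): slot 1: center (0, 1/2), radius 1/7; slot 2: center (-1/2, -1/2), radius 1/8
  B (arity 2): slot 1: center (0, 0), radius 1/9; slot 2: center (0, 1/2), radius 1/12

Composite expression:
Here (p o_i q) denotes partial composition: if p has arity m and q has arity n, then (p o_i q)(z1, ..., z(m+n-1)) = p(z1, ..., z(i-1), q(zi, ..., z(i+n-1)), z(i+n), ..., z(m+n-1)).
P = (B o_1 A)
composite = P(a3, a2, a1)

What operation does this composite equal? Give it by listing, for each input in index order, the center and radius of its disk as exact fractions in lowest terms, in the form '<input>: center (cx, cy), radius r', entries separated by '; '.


Follow each a-input down from B: c' goes to c + r*c', radius to r*r'.
tracing a3 down its 2-map path: center (0, 1/18), radius 1/63
tracing a2 down its 2-map path: center (-1/18, -1/18), radius 1/72
tracing a1 down its 1-map path: center (0, 1/2), radius 1/12

a1: center (0, 1/2), radius 1/12; a2: center (-1/18, -1/18), radius 1/72; a3: center (0, 1/18), radius 1/63


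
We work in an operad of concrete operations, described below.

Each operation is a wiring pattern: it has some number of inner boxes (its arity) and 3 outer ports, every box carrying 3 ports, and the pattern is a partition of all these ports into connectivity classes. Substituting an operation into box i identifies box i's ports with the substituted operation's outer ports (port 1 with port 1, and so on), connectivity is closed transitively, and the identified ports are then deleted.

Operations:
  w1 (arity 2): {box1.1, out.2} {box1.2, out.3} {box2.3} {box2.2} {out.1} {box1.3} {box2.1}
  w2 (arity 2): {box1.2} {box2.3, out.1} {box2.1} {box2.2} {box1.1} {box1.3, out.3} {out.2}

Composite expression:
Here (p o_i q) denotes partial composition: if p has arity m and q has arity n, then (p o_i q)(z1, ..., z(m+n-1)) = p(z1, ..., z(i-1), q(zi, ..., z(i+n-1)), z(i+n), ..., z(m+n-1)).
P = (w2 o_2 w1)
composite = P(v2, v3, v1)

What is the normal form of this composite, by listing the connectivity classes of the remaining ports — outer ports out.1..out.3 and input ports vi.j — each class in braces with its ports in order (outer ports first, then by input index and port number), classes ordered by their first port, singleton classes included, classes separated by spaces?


Treat the ports identified at w2 as solder joints: merge, then drop.
stage w1: inputs (v3, v1), connectivity {out.1} {out.2, v3.1} {out.3, v3.2} {v1.1} {v1.2} {v1.3} {v3.3}, out.j its boundary
stage w2: inputs (v2, v3, v1), connectivity {out.1, v3.2} {out.2} {out.3, v2.3} {v1.1} {v1.2} {v1.3} {v2.1} {v2.2} {v3.1} {v3.3}, out.j its boundary

{out.1, v3.2} {out.2} {out.3, v2.3} {v1.1} {v1.2} {v1.3} {v2.1} {v2.2} {v3.1} {v3.3}


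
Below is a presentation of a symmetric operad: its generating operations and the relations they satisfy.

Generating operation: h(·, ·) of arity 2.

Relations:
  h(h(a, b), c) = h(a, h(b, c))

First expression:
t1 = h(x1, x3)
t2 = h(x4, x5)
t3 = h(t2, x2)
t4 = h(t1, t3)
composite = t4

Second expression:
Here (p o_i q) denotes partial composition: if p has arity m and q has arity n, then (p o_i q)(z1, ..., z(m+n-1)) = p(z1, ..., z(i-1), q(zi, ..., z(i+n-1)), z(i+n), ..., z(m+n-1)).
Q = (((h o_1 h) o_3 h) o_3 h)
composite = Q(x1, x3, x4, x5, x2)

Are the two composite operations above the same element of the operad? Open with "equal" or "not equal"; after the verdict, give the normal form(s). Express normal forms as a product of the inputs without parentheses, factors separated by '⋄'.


equal — both sides give x1 ⋄ x3 ⋄ x4 ⋄ x5 ⋄ x2

The first expression, normalized: x1 ⋄ x3 ⋄ x4 ⋄ x5 ⋄ x2
The second expression, normalized: x1 ⋄ x3 ⋄ x4 ⋄ x5 ⋄ x2
The normal forms match — equal.


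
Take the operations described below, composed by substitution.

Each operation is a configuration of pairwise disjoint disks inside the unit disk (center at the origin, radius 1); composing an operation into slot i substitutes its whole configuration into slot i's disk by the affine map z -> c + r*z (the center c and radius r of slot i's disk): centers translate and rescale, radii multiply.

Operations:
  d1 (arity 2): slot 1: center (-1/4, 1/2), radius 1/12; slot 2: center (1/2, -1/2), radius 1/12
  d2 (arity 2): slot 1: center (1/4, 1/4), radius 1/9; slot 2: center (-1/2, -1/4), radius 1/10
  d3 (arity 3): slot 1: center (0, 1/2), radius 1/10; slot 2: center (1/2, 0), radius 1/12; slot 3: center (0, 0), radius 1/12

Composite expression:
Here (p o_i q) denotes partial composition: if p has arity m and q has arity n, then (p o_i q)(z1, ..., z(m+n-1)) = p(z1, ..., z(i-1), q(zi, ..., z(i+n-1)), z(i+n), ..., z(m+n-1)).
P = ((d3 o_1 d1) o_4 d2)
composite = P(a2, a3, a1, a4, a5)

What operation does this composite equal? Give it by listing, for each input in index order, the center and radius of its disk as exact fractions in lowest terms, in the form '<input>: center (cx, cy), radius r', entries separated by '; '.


a1: center (1/2, 0), radius 1/12; a2: center (-1/40, 11/20), radius 1/120; a3: center (1/20, 9/20), radius 1/120; a4: center (1/48, 1/48), radius 1/108; a5: center (-1/24, -1/48), radius 1/120

Nesting under d3 composes maps z -> c + r*z down each a-path.
tracing a2 down its 2-map path: center (-1/40, 11/20), radius 1/120
tracing a3 down its 2-map path: center (1/20, 9/20), radius 1/120
tracing a1 down its 1-map path: center (1/2, 0), radius 1/12
tracing a4 down its 2-map path: center (1/48, 1/48), radius 1/108
tracing a5 down its 2-map path: center (-1/24, -1/48), radius 1/120


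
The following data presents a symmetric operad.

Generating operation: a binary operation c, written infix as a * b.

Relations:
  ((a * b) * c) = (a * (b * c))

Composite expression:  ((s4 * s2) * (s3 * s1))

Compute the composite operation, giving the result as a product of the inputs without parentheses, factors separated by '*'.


All parenthesizations of c agree; list the s-inputs left to right.
(s4 * s2) linearizes to s4 * s2
(s3 * s1) linearizes to s3 * s1
((s4 * s2) * (s3 * s1)) linearizes to s4 * s2 * s3 * s1

s4 * s2 * s3 * s1


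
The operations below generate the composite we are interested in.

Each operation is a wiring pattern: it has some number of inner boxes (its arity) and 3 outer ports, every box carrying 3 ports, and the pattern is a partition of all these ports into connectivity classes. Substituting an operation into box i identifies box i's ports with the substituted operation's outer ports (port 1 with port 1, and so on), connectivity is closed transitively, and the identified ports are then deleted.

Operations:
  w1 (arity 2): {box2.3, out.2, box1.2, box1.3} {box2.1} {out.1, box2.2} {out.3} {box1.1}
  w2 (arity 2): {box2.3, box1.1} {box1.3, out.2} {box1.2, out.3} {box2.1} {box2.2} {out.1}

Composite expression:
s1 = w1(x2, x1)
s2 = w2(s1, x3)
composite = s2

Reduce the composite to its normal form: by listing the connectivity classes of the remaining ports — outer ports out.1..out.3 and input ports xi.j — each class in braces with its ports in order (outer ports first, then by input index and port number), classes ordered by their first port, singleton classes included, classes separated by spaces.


{out.1} {out.2} {out.3, x1.3, x2.2, x2.3} {x1.1} {x1.2, x3.3} {x2.1} {x3.1} {x3.2}

Treat the ports identified at w2 as solder joints: merge, then drop.
through w1, on inputs (x2, x1): {out.1, x1.2} {out.2, x1.3, x2.2, x2.3} {out.3} {x1.1} {x2.1} (out.j = stage outer ports)
through w2, on inputs (x2, x1, x3): {out.1} {out.2} {out.3, x1.3, x2.2, x2.3} {x1.1} {x1.2, x3.3} {x2.1} {x3.1} {x3.2} (out.j = stage outer ports)


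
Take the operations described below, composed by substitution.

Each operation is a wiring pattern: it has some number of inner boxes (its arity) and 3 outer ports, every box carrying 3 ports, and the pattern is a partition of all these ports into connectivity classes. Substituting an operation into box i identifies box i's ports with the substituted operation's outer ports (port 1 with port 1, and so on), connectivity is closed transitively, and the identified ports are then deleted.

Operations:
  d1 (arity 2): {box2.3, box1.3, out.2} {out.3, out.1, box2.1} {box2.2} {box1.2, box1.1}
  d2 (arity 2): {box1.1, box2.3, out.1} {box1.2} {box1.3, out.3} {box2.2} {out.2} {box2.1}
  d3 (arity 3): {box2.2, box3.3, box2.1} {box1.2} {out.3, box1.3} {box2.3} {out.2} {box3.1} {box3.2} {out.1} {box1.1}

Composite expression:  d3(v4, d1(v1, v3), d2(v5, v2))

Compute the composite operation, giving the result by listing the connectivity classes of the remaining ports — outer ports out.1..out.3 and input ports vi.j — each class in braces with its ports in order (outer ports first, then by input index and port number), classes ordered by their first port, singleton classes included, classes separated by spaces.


{out.1} {out.2} {out.3, v4.3} {v1.1, v1.2} {v1.3, v3.1, v3.3, v5.3} {v2.1} {v2.2} {v2.3, v5.1} {v3.2} {v4.1} {v4.2} {v5.2}

Connectivity passes through glued d3-boundaries; trace each wire chain.
through d1, on inputs (v1, v3): {out.1, out.3, v3.1} {out.2, v1.3, v3.3} {v1.1, v1.2} {v3.2} (out.j = stage outer ports)
through d2, on inputs (v5, v2): {out.1, v2.3, v5.1} {out.2} {out.3, v5.3} {v2.1} {v2.2} {v5.2} (out.j = stage outer ports)
through d3, on inputs (v4, v1, v3, v5, v2): {out.1} {out.2} {out.3, v4.3} {v1.1, v1.2} {v1.3, v3.1, v3.3, v5.3} {v2.1} {v2.2} {v2.3, v5.1} {v3.2} {v4.1} {v4.2} {v5.2} (out.j = stage outer ports)


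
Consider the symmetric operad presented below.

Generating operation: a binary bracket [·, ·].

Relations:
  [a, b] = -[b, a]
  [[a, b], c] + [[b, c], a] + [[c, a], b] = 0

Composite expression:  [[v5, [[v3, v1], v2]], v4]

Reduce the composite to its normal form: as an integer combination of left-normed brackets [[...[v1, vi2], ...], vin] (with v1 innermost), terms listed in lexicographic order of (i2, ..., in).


Antisymmetry and Jacobi reduce to v1-anchored left-normed brackets.
Composite bracket: [[v5, [[v3, v1], v2]], v4]
Expanding via [a, b] = ab - ba: 16 signed words (2^4 = 16).
Coefficients come from the v1-initial words:
  word v1v3v2v5v4 has sign +1, contributing +[[[[v1, v3], v2], v5], v4]

[[[[v1, v3], v2], v5], v4]


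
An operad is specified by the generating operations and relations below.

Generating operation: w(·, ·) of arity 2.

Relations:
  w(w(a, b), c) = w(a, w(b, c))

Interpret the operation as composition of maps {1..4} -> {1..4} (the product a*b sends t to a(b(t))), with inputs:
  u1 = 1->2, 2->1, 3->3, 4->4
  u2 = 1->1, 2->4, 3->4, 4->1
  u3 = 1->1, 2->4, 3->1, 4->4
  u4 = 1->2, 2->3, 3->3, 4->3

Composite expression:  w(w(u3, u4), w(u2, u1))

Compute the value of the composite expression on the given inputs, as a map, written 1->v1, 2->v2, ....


w(u3, u4) = 1->4, 2->1, 3->1, 4->1
w(u2, u1) = 1->4, 2->1, 3->4, 4->1
w(w(u3, u4), w(u2, u1)) = 1->1, 2->4, 3->1, 4->4

1->1, 2->4, 3->1, 4->4


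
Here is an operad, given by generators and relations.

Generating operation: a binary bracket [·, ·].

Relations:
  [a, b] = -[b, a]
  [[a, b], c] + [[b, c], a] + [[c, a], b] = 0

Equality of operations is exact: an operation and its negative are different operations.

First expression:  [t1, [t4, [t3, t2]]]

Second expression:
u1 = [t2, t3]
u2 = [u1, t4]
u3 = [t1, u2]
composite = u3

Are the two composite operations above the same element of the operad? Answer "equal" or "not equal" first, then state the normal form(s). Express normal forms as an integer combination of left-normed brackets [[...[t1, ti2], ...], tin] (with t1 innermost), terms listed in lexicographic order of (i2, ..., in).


equal; the common form is [[[t1, t2], t3], t4] - [[[t1, t3], t2], t4] - [[[t1, t4], t2], t3] + [[[t1, t4], t3], t2]

The first expression reduces to [[[t1, t2], t3], t4] - [[[t1, t3], t2], t4] - [[[t1, t4], t2], t3] + [[[t1, t4], t3], t2]
The second expression reduces to [[[t1, t2], t3], t4] - [[[t1, t3], t2], t4] - [[[t1, t4], t2], t3] + [[[t1, t4], t3], t2]
One common form — equal.


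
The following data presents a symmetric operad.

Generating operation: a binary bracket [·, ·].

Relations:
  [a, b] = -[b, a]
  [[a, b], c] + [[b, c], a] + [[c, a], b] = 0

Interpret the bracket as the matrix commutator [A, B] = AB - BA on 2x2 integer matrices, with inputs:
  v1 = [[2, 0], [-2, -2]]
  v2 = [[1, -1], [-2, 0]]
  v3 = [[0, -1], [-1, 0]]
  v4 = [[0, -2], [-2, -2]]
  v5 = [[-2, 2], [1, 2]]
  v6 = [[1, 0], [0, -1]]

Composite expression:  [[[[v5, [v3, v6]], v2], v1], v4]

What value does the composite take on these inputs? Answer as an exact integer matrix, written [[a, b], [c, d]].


[[-32, 320], [-352, 32]]

[v3, v6] = [[0, 2], [-2, 0]]
[v5, [v3, v6]] = [[-6, -8], [-8, 6]]
[[v5, [v3, v6]], v2] = [[8, 20], [-32, -8]]
[[[v5, [v3, v6]], v2], v1] = [[-40, -80], [-96, 40]]
[[[[v5, [v3, v6]], v2], v1], v4] = [[-32, 320], [-352, 32]]


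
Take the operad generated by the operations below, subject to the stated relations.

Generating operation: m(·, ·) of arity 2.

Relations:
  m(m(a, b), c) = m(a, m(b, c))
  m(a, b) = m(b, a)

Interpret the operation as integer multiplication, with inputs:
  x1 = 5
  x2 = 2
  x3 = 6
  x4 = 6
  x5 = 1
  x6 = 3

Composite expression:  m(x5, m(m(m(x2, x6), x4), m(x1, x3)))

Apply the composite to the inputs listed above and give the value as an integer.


m(x2, x6) = 6
m(m(x2, x6), x4) = 36
m(x1, x3) = 30
m(m(m(x2, x6), x4), m(x1, x3)) = 1080
m(x5, m(m(m(x2, x6), x4), m(x1, x3))) = 1080

1080


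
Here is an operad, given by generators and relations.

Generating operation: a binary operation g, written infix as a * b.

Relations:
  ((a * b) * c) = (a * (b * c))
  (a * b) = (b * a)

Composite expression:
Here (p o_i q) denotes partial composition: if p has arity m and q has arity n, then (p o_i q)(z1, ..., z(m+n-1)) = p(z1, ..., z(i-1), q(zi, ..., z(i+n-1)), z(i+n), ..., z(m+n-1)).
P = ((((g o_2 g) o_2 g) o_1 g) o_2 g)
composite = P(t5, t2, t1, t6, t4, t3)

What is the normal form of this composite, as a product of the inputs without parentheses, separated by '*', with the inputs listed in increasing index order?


t1 * t2 * t3 * t4 * t5 * t6

Key point: g commutes, so take the t-inputs in any fixed order.
(t2 * t1) unparenthesizes to t2 * t1
(t5 * (t2 * t1)) unparenthesizes to t5 * t2 * t1
(t6 * t4) unparenthesizes to t6 * t4
((t6 * t4) * t3) unparenthesizes to t6 * t4 * t3
((t5 * (t2 * t1)) * ((t6 * t4) * t3)) unparenthesizes to t5 * t2 * t1 * t6 * t4 * t3
commutativity sorts the factors: t1 * t2 * t3 * t4 * t5 * t6


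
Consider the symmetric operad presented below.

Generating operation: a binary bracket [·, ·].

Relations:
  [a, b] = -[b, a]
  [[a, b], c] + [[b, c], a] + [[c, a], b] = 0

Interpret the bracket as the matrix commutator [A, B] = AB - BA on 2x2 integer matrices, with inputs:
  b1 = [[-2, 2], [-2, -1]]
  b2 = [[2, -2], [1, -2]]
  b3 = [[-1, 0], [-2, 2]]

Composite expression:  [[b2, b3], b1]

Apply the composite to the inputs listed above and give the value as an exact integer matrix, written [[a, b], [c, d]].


[b2, b3] = [[4, -6], [5, -4]]
[[b2, b3], b1] = [[2, 10], [11, -2]]

[[2, 10], [11, -2]]


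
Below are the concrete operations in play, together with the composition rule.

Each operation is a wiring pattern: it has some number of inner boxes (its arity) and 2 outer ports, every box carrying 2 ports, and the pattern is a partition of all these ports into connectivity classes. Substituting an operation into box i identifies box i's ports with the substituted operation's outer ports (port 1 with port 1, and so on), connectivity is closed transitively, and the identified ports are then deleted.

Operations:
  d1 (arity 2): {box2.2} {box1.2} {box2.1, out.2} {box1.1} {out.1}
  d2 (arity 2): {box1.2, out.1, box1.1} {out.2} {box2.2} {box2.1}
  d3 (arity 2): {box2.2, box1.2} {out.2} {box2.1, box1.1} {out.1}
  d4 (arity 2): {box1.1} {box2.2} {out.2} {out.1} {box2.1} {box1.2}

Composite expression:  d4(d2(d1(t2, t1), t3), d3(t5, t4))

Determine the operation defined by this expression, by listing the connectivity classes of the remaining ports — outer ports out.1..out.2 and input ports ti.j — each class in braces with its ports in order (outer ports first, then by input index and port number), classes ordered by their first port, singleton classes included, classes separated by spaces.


{out.1} {out.2} {t1.1} {t1.2} {t2.1} {t2.2} {t3.1} {t3.2} {t4.1, t5.1} {t4.2, t5.2}

Substituting into d4 glues patterns; closure does the rest.
d1 over (t2, t1) gives {out.1} {out.2, t1.1} {t1.2} {t2.1} {t2.2}, out.j being that stage's outer ports
d2 over (t2, t1, t3) gives {out.1, t1.1} {out.2} {t1.2} {t2.1} {t2.2} {t3.1} {t3.2}, out.j being that stage's outer ports
d3 over (t5, t4) gives {out.1} {out.2} {t4.1, t5.1} {t4.2, t5.2}, out.j being that stage's outer ports
d4 over (t2, t1, t3, t5, t4) gives {out.1} {out.2} {t1.1} {t1.2} {t2.1} {t2.2} {t3.1} {t3.2} {t4.1, t5.1} {t4.2, t5.2}, out.j being that stage's outer ports


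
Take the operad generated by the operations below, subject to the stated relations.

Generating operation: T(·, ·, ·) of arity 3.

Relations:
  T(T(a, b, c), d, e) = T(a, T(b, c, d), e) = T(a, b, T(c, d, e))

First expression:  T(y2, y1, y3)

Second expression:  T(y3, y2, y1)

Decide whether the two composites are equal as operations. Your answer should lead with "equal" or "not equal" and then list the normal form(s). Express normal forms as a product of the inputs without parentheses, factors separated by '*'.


not equal — first y2 * y1 * y3, second y3 * y2 * y1

The first expression reduces to y2 * y1 * y3
The second expression reduces to y3 * y2 * y1
They disagree, so not equal.


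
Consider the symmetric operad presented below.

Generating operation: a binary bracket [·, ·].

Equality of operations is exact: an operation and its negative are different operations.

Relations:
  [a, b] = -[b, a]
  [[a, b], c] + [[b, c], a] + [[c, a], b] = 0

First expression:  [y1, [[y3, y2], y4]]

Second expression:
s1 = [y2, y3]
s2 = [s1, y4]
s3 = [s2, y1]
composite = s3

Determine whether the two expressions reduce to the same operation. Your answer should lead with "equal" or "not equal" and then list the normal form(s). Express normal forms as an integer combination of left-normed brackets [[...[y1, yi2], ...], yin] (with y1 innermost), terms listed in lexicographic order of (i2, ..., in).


equal: each reduces to -[[[y1, y2], y3], y4] + [[[y1, y3], y2], y4] + [[[y1, y4], y2], y3] - [[[y1, y4], y3], y2]


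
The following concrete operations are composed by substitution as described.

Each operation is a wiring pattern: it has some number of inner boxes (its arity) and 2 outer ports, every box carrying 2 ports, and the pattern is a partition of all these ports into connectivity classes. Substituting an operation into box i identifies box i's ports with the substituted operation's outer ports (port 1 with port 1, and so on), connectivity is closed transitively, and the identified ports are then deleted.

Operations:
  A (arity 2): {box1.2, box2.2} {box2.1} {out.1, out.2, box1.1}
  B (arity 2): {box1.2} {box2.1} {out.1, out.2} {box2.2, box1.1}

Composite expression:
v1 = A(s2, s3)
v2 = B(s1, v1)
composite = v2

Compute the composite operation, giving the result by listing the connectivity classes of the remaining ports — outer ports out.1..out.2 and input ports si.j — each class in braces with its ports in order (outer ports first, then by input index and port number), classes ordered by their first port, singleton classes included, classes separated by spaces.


{out.1, out.2} {s1.1, s2.1} {s1.2} {s2.2, s3.2} {s3.1}

Two ports join when wires chain via B-identified ports.
composing A on (s2, s3), with out.j its own outer ports: {out.1, out.2, s2.1} {s2.2, s3.2} {s3.1}
composing B on (s1, s2, s3), with out.j its own outer ports: {out.1, out.2} {s1.1, s2.1} {s1.2} {s2.2, s3.2} {s3.1}


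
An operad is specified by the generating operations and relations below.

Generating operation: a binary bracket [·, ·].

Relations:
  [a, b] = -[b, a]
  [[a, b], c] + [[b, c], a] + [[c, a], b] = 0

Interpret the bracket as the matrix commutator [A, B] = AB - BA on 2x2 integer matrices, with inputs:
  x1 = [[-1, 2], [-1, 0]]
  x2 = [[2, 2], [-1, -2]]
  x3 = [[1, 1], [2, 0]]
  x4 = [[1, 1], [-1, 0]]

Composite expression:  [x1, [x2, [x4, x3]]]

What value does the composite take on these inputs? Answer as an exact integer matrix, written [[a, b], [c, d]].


[[0, 36], [18, 0]]

[x4, x3] = [[3, 0], [-3, -3]]
[x2, [x4, x3]] = [[-6, -12], [6, 6]]
[x1, [x2, [x4, x3]]] = [[0, 36], [18, 0]]


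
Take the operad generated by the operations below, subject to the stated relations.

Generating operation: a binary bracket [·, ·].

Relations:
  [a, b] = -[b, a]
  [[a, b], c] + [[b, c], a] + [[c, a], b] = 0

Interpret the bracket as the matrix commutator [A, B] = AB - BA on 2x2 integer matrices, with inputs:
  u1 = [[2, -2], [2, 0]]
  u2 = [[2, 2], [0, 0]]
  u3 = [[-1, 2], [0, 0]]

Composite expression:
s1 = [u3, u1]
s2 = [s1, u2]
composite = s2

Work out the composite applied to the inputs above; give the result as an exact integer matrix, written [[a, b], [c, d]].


[[-4, 20], [4, 4]]

[u3, u1] = [[4, -2], [2, -4]]
[[u3, u1], u2] = [[-4, 20], [4, 4]]


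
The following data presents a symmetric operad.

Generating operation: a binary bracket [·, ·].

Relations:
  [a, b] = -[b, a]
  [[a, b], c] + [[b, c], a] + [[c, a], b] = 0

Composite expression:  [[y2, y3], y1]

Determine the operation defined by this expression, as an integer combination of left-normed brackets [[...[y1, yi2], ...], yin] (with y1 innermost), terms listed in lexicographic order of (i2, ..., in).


-[[y1, y2], y3] + [[y1, y3], y2]

Expand each bracket as ab - ba; the y1-initial words give the coefficients.
Composite bracket: [[y2, y3], y1]
Applying ab - ba throughout gives 4 signed words (2^2 = 4).
Collect the words opening with y1:
  y1y2y3 (sign -1) contributes -[[y1, y2], y3]
  y1y3y2 (sign +1) contributes +[[y1, y3], y2]


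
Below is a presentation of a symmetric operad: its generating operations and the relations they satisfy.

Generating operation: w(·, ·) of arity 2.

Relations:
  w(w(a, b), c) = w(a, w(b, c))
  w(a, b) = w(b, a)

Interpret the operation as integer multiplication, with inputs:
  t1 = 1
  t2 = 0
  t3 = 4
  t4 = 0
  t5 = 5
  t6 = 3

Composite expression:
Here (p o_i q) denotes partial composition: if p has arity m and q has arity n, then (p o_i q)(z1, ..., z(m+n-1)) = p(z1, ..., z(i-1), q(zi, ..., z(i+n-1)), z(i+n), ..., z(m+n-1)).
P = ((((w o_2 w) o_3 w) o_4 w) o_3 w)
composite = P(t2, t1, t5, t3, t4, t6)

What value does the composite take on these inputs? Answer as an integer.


0

w(t5, t3) = 20
w(t4, t6) = 0
w(w(t5, t3), w(t4, t6)) = 0
w(t1, w(w(t5, t3), w(t4, t6))) = 0
w(t2, w(t1, w(w(t5, t3), w(t4, t6)))) = 0
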